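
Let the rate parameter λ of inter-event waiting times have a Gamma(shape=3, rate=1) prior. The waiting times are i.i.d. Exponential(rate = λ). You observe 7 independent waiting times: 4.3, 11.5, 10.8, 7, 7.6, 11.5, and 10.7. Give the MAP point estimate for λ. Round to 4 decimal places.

λ̂_MAP = 0.1398

The Exponential(rate=λ) likelihood is ∝ λ^n e^(−λΣtᵢ). Here n = 7 and Σtᵢ = 4.3 + 11.5 + 10.8 + 7 + 7.6 + 11.5 + 10.7 = 63.4.
Posterior ∝ λ^2e^(−1λ) · λ^7e^(−63.4λ) = λ^9e^(−64.4λ), i.e. Gamma(10, 64.4).
Mode = (a−1)/b = 9/64.4 ≈ 0.1398.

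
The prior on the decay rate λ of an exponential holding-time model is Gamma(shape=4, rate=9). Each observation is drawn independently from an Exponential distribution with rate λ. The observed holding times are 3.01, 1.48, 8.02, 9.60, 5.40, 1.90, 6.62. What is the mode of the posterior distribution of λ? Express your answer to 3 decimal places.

The Exponential(rate=λ) likelihood is ∝ λ^n e^(−λΣtᵢ). Here n = 7 and Σtᵢ = 3.01 + 1.48 + 8.02 + 9.60 + 5.40 + 1.90 + 6.62 = 36.03.
Posterior ∝ λ^3e^(−9λ) · λ^7e^(−36.03λ) = λ^10e^(−45.03λ), i.e. Gamma(11, 45.03).
Mode = (a−1)/b = 10/45.03 ≈ 0.222.

λ̂_MAP = 0.222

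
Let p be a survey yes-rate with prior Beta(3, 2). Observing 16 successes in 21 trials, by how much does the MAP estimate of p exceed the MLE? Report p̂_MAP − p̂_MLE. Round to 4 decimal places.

Posterior is Beta(19, 7); MAP = (19−1)/(26−2) = 18/24 ≈ 0.75000.
MLE ignores the prior: p̂_MLE = k/n = 16/21 ≈ 0.76190.
Difference = 18/24 − 16/21 = -1/84 ≈ -0.0119.

MAP − MLE = -0.0119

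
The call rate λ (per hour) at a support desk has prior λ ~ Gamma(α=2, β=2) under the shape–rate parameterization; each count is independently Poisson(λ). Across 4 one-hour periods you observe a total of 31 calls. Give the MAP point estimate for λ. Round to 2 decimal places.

Σxᵢ = 31, n = 4.
Posterior ∝ λe^(−2λ) · λ^31e^(−4λ) = λ^32e^(−6λ), i.e. Gamma(shape=33, rate=6).
The mode of a Gamma(a, b) with a ≥ 1 (shape–rate) is (a−1)/b = 32/6 ≈ 5.33.

λ̂_MAP = 5.33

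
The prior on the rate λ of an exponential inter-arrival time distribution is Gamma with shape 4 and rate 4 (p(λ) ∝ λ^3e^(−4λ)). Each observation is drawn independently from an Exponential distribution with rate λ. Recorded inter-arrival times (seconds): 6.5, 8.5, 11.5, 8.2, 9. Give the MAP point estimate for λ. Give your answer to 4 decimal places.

λ̂_MAP = 0.1677

The Exponential(rate=λ) likelihood is ∝ λ^n e^(−λΣtᵢ). Here n = 5 and Σtᵢ = 6.5 + 8.5 + 11.5 + 8.2 + 9 = 43.7.
Posterior ∝ λ^3e^(−4λ) · λ^5e^(−43.7λ) = λ^8e^(−47.7λ), i.e. Gamma(9, 47.7).
Mode = (a−1)/b = 8/47.7 ≈ 0.1677.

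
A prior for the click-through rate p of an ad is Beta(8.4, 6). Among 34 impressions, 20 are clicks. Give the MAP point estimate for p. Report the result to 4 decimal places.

p̂_MAP = 0.5905

Prior: Beta(8.4, 6).
Data: 20 successes in 34 trials. The binomial likelihood contributes p^20(1−p)^14, so the posterior is Beta(8.4+20, 6+14) = Beta(28.4, 20).
For Beta(a, b) with a, b > 1 the mode is (a−1)/(a+b−2) = 27.4/46.4 ≈ 0.5905.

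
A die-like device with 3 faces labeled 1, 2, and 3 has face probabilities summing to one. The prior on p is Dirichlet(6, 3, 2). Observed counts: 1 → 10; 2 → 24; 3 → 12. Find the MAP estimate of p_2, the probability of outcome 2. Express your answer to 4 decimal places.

The posterior is Dirichlet(αᵢ + nᵢ) = Dirichlet(16, 27, 14).
For a Dirichlet(a₁,…,a_K) with all aᵢ > 1, the mode has j-th component (aⱼ − 1)/(Σaᵢ − K).
Here Σaᵢ = 57 and K = 3, so p_2 = (27 − 1)/(57 − 3) = 26/54 ≈ 0.4815.

MAP estimate: 0.4815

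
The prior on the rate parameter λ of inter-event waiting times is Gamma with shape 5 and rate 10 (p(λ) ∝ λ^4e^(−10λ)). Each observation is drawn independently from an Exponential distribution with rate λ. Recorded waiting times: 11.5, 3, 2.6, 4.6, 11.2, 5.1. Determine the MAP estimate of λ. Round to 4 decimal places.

The Exponential(rate=λ) likelihood is ∝ λ^n e^(−λΣtᵢ). Here n = 6 and Σtᵢ = 11.5 + 3 + 2.6 + 4.6 + 11.2 + 5.1 = 38.
Posterior ∝ λ^4e^(−10λ) · λ^6e^(−38λ) = λ^10e^(−48λ), i.e. Gamma(11, 48).
Mode = (a−1)/b = 10/48 ≈ 0.2083.

λ̂_MAP = 0.2083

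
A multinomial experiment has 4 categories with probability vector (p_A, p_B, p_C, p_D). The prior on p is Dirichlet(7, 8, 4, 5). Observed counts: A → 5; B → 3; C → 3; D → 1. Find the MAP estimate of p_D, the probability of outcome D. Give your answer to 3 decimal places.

The posterior is Dirichlet(αᵢ + nᵢ) = Dirichlet(12, 11, 7, 6).
For a Dirichlet(a₁,…,a_K) with all aᵢ > 1, the mode has j-th component (aⱼ − 1)/(Σaᵢ − K).
Here Σaᵢ = 36 and K = 4, so p_D = (6 − 1)/(36 − 4) = 5/32 ≈ 0.156.

MAP estimate of p_D = 0.156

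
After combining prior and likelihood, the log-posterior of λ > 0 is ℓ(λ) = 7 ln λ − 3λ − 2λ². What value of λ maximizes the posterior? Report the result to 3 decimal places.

λ̂_MAP = 1.000

ℓ'(λ) = 7/λ − 3 − 4λ. Setting this to zero and multiplying by λ: 4λ² + 3λ − 7 = 0.
λ = (−3 + √(3² + 4·4·7)) / (2·4) = (−3 + √121) / 8 = (−3 + 11)/8 = 1.
ℓ''(λ) = −7/λ² − 4 < 0, confirming a maximum.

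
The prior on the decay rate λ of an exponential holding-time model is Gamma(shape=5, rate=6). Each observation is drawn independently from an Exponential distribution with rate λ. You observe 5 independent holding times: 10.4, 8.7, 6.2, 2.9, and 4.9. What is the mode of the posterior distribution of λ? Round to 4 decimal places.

The Exponential(rate=λ) likelihood is ∝ λ^n e^(−λΣtᵢ). Here n = 5 and Σtᵢ = 10.4 + 8.7 + 6.2 + 2.9 + 4.9 = 33.1.
Posterior ∝ λ^4e^(−6λ) · λ^5e^(−33.1λ) = λ^9e^(−39.1λ), i.e. Gamma(10, 39.1).
Mode = (a−1)/b = 9/39.1 ≈ 0.2302.

λ̂_MAP = 0.2302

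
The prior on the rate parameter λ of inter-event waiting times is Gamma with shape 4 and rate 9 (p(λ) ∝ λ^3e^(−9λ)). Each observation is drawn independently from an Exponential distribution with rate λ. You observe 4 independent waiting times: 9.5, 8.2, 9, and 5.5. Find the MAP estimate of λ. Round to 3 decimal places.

The Exponential(rate=λ) likelihood is ∝ λ^n e^(−λΣtᵢ). Here n = 4 and Σtᵢ = 9.5 + 8.2 + 9 + 5.5 = 32.2.
Posterior ∝ λ^3e^(−9λ) · λ^4e^(−32.2λ) = λ^7e^(−41.2λ), i.e. Gamma(8, 41.2).
Mode = (a−1)/b = 7/41.2 ≈ 0.170.

λ̂_MAP = 0.170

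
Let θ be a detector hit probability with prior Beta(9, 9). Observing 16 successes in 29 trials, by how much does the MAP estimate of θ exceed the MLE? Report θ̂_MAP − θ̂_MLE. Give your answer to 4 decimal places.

Posterior is Beta(25, 22); MAP = (25−1)/(47−2) = 24/45 ≈ 0.53333.
MLE ignores the prior: θ̂_MLE = k/n = 16/29 ≈ 0.55172.
Difference = 24/45 − 16/29 = -8/435 ≈ -0.0184.

MAP − MLE = -0.0184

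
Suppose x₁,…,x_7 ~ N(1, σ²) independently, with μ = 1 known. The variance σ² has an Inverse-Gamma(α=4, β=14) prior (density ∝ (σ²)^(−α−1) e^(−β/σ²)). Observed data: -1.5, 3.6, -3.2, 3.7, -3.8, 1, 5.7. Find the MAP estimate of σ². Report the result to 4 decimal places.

σ̂²_MAP = 6.5335

Sum of squared deviations about the known mean: SS = (-1.5−1)² + (3.6−1)² + (-3.2−1)² + (3.7−1)² + (-3.8−1)² + (1−1)² + (5.7−1)² = 83.07.
The Normal likelihood contributes (σ²)^(−n/2) exp(−SS/(2σ²)), so the posterior is Inverse-Gamma(α + n/2, β + SS/2) = Inverse-Gamma(7.5, 55.535).
The mode of Inverse-Gamma(a, b) is b/(a+1) = 55.535/8.5 ≈ 6.5335.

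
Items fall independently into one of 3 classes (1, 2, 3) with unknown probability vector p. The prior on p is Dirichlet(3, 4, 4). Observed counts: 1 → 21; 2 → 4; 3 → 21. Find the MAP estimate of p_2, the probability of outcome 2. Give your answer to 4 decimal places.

The posterior is Dirichlet(αᵢ + nᵢ) = Dirichlet(24, 8, 25).
For a Dirichlet(a₁,…,a_K) with all aᵢ > 1, the mode has j-th component (aⱼ − 1)/(Σaᵢ − K).
Here Σaᵢ = 57 and K = 3, so p_2 = (8 − 1)/(57 − 3) = 7/54 ≈ 0.1296.

MAP estimate: 0.1296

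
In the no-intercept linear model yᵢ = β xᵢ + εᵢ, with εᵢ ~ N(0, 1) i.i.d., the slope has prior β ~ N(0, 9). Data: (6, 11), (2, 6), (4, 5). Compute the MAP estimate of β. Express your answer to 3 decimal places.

β̂_MAP = 1.747

log p(β | y) = −Σ(yᵢ − βxᵢ)²/(2·1) − β²/(2·9) + const.
Setting the derivative to zero: Σxᵢ(yᵢ − βxᵢ)/1 − β/9 = 0, so β = Σxᵢyᵢ / (Σxᵢ² + σ²/τ²).
Σxᵢyᵢ = 6·11 + 2·6 + 4·5 = 98; Σxᵢ² = 56; σ²/τ² = 1/9.
β̂_MAP = 98 / (56 + 1/9) = 98/(505/9) = 882/505 ≈ 1.747.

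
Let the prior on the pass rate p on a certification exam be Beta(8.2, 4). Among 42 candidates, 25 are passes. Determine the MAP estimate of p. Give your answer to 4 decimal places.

p̂_MAP = 0.6169

Prior: Beta(8.2, 4).
Data: 25 successes in 42 trials. The binomial likelihood contributes p^25(1−p)^17, so the posterior is Beta(8.2+25, 4+17) = Beta(33.2, 21).
For Beta(a, b) with a, b > 1 the mode is (a−1)/(a+b−2) = 32.2/52.2 ≈ 0.6169.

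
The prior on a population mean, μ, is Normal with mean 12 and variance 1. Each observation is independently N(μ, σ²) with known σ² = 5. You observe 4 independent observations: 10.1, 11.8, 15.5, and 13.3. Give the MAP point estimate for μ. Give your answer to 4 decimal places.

μ̂_MAP = 12.3000

n = 4; x̄ = (10.1 + 11.8 + 15.5 + 13.3)/4 = 50.7/4 = 12.675.
For a Normal prior and Normal likelihood with known variance, the posterior is Normal; its mode equals its mean, the precision-weighted average.
Prior precision 1/σ₀² = 1/1 = 1; data precision n/σ² = 4/5 = 0.8.
μ̂ = (1·12 + 0.8·12.675) / (1 + 0.8) = 22.14/1.8 = 12.3000.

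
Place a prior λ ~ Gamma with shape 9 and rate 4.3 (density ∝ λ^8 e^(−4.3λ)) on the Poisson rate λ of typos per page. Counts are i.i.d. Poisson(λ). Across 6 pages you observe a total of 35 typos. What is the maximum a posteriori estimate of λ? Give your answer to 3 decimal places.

λ̂_MAP = 4.175

Σxᵢ = 35, n = 6.
Posterior ∝ λ^8e^(−4.3λ) · λ^35e^(−6λ) = λ^43e^(−10.3λ), i.e. Gamma(shape=44, rate=10.3).
The mode of a Gamma(a, b) with a ≥ 1 (shape–rate) is (a−1)/b = 43/10.3 ≈ 4.175.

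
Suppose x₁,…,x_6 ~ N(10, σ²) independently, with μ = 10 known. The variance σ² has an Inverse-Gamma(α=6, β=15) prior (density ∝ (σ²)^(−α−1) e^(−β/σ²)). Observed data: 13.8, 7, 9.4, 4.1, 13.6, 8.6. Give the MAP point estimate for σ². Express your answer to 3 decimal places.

σ̂²_MAP = 5.177

Sum of squared deviations about the known mean: SS = (13.8−10)² + (7−10)² + (9.4−10)² + (4.1−10)² + (13.6−10)² + (8.6−10)² = 73.53.
The Normal likelihood contributes (σ²)^(−n/2) exp(−SS/(2σ²)), so the posterior is Inverse-Gamma(α + n/2, β + SS/2) = Inverse-Gamma(9, 51.765).
The mode of Inverse-Gamma(a, b) is b/(a+1) = 51.765/10 ≈ 5.177.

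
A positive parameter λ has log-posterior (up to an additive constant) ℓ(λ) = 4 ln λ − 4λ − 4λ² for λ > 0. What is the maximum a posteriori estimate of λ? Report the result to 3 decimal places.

ℓ'(λ) = 4/λ − 4 − 8λ. Setting this to zero and multiplying by λ: 8λ² + 4λ − 4 = 0.
λ = (−4 + √(4² + 4·8·4)) / (2·8) = (−4 + √144) / 16 = (−4 + 12)/16 = 1/2.
ℓ''(λ) = −4/λ² − 8 < 0, confirming a maximum.

λ̂_MAP = 0.500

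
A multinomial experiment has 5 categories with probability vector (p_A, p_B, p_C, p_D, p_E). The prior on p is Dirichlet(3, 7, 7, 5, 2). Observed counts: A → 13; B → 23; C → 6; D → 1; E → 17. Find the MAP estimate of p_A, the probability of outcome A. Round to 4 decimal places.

The posterior is Dirichlet(αᵢ + nᵢ) = Dirichlet(16, 30, 13, 6, 19).
For a Dirichlet(a₁,…,a_K) with all aᵢ > 1, the mode has j-th component (aⱼ − 1)/(Σaᵢ − K).
Here Σaᵢ = 84 and K = 5, so p_A = (16 − 1)/(84 − 5) = 15/79 ≈ 0.1899.

MAP estimate of p_A = 0.1899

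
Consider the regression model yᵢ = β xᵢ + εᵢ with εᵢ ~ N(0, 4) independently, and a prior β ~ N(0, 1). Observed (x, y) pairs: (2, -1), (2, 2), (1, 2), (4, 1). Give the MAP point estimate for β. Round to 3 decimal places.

log p(β | y) = −Σ(yᵢ − βxᵢ)²/(2·4) − β²/(2·1) + const.
Setting the derivative to zero: Σxᵢ(yᵢ − βxᵢ)/4 − β/1 = 0, so β = Σxᵢyᵢ / (Σxᵢ² + σ²/τ²).
Σxᵢyᵢ = 2·(-1) + 2·2 + 1·2 + 4·1 = 8; Σxᵢ² = 25; σ²/τ² = 4.
β̂_MAP = 8 / (25 + 4) = 8/29 ≈ 0.276.

β̂_MAP = 0.276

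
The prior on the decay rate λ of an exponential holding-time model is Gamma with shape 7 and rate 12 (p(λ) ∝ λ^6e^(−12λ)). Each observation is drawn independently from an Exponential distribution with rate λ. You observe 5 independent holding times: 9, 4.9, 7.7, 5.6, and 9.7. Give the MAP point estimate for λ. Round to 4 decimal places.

λ̂_MAP = 0.2249

The Exponential(rate=λ) likelihood is ∝ λ^n e^(−λΣtᵢ). Here n = 5 and Σtᵢ = 9 + 4.9 + 7.7 + 5.6 + 9.7 = 36.9.
Posterior ∝ λ^6e^(−12λ) · λ^5e^(−36.9λ) = λ^11e^(−48.9λ), i.e. Gamma(12, 48.9).
Mode = (a−1)/b = 11/48.9 ≈ 0.2249.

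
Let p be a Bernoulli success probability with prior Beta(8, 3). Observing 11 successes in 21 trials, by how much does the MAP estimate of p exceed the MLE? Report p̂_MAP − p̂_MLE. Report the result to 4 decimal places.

MAP − MLE = 0.0762

Posterior is Beta(19, 13); MAP = (19−1)/(32−2) = 18/30 ≈ 0.60000.
MLE ignores the prior: p̂_MLE = k/n = 11/21 ≈ 0.52381.
Difference = 18/30 − 11/21 = 8/105 ≈ 0.0762.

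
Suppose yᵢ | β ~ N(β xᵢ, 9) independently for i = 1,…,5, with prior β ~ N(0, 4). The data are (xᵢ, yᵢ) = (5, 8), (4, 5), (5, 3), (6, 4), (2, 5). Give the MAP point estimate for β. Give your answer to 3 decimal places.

β̂_MAP = 1.007

log p(β | y) = −Σ(yᵢ − βxᵢ)²/(2·9) − β²/(2·4) + const.
Setting the derivative to zero: Σxᵢ(yᵢ − βxᵢ)/9 − β/4 = 0, so β = Σxᵢyᵢ / (Σxᵢ² + σ²/τ²).
Σxᵢyᵢ = 5·8 + 4·5 + 5·3 + 6·4 + 2·5 = 109; Σxᵢ² = 106; σ²/τ² = 2.25.
β̂_MAP = 109 / (106 + 2.25) = 109/108.25 ≈ 1.007.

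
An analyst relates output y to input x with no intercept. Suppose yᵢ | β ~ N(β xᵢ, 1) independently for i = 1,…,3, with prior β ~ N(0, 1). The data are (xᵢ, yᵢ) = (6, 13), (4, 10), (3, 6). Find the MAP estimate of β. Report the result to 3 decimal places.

log p(β | y) = −Σ(yᵢ − βxᵢ)²/(2·1) − β²/(2·1) + const.
Setting the derivative to zero: Σxᵢ(yᵢ − βxᵢ)/1 − β/1 = 0, so β = Σxᵢyᵢ / (Σxᵢ² + σ²/τ²).
Σxᵢyᵢ = 6·13 + 4·10 + 3·6 = 136; Σxᵢ² = 61; σ²/τ² = 1.
β̂_MAP = 136 / (61 + 1) = 136/62 ≈ 2.194.

β̂_MAP = 2.194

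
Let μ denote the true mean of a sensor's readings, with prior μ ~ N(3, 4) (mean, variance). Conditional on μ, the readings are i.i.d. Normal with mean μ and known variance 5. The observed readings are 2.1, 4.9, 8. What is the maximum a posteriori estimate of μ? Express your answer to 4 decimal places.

μ̂_MAP = 4.4118

n = 3; x̄ = (2.1 + 4.9 + 8)/3 = 15/3 = 5.
For a Normal prior and Normal likelihood with known variance, the posterior is Normal; its mode equals its mean, the precision-weighted average.
Prior precision 1/σ₀² = 1/4 = 0.25; data precision n/σ² = 3/5 = 0.6.
μ̂ = (0.25·3 + 0.6·5) / (0.25 + 0.6) = 3.75/0.85 = 75/17 ≈ 4.4118.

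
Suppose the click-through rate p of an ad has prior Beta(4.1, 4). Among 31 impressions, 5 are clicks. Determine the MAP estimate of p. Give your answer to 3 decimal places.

Prior: Beta(4.1, 4).
Data: 5 successes in 31 trials. The binomial likelihood contributes p^5(1−p)^26, so the posterior is Beta(4.1+5, 4+26) = Beta(9.1, 30).
For Beta(a, b) with a, b > 1 the mode is (a−1)/(a+b−2) = 8.1/37.1 ≈ 0.218.

p̂_MAP = 0.218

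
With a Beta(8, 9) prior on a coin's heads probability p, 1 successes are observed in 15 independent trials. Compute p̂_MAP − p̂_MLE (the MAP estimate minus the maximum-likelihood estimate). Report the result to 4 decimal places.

Posterior is Beta(9, 23); MAP = (9−1)/(32−2) = 8/30 ≈ 0.26667.
MLE ignores the prior: p̂_MLE = k/n = 1/15 ≈ 0.06667.
Difference = 8/30 − 1/15 = 1/5 ≈ 0.2000.

MAP − MLE = 0.2000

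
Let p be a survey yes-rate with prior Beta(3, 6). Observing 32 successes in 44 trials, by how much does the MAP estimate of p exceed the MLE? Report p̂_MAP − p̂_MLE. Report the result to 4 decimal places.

MAP − MLE = -0.0606

Posterior is Beta(35, 18); MAP = (35−1)/(53−2) = 34/51 ≈ 0.66667.
MLE ignores the prior: p̂_MLE = k/n = 32/44 ≈ 0.72727.
Difference = 34/51 − 32/44 = -2/33 ≈ -0.0606.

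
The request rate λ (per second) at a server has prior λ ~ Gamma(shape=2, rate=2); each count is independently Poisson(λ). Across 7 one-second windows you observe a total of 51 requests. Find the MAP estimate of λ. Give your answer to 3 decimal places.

λ̂_MAP = 5.778

Σxᵢ = 51, n = 7.
Posterior ∝ λe^(−2λ) · λ^51e^(−7λ) = λ^52e^(−9λ), i.e. Gamma(shape=53, rate=9).
The mode of a Gamma(a, b) with a ≥ 1 (shape–rate) is (a−1)/b = 52/9 ≈ 5.778.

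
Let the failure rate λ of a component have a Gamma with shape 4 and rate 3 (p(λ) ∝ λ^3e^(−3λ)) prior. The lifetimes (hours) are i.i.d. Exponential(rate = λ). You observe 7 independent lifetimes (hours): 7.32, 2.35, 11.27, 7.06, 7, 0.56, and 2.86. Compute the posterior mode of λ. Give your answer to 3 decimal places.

The Exponential(rate=λ) likelihood is ∝ λ^n e^(−λΣtᵢ). Here n = 7 and Σtᵢ = 7.32 + 2.35 + 11.27 + 7.06 + 7 + 0.56 + 2.86 = 38.42.
Posterior ∝ λ^3e^(−3λ) · λ^7e^(−38.42λ) = λ^10e^(−41.42λ), i.e. Gamma(11, 41.42).
Mode = (a−1)/b = 10/41.42 ≈ 0.241.

λ̂_MAP = 0.241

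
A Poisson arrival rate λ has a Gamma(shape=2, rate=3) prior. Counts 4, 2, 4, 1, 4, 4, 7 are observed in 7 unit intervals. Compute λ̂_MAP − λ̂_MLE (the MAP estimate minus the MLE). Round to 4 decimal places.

Σxᵢ = 26. Posterior is Gamma(28, 10); MAP = (28−1)/10 = 27/10 ≈ 2.70000.
MLE = x̄ = 26/7 ≈ 3.71429.
Difference = 27/10 − 26/7 = -71/70 ≈ -1.0143.

MAP − MLE = -1.0143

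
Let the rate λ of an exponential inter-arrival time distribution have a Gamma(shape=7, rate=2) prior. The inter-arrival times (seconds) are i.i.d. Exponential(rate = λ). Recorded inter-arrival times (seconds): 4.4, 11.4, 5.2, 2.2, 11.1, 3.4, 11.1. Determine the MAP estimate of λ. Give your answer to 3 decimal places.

λ̂_MAP = 0.256

The Exponential(rate=λ) likelihood is ∝ λ^n e^(−λΣtᵢ). Here n = 7 and Σtᵢ = 4.4 + 11.4 + 5.2 + 2.2 + 11.1 + 3.4 + 11.1 = 48.8.
Posterior ∝ λ^6e^(−2λ) · λ^7e^(−48.8λ) = λ^13e^(−50.8λ), i.e. Gamma(14, 50.8).
Mode = (a−1)/b = 13/50.8 ≈ 0.256.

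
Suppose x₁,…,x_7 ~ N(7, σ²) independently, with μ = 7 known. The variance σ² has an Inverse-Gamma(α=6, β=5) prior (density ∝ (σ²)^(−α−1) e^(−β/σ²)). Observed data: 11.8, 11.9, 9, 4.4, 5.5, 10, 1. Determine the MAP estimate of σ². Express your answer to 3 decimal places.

σ̂²_MAP = 5.479

Sum of squared deviations about the known mean: SS = (11.8−7)² + (11.9−7)² + (9−7)² + (4.4−7)² + (5.5−7)² + (10−7)² + (1−7)² = 105.06.
The Normal likelihood contributes (σ²)^(−n/2) exp(−SS/(2σ²)), so the posterior is Inverse-Gamma(α + n/2, β + SS/2) = Inverse-Gamma(9.5, 57.53).
The mode of Inverse-Gamma(a, b) is b/(a+1) = 57.53/10.5 ≈ 5.479.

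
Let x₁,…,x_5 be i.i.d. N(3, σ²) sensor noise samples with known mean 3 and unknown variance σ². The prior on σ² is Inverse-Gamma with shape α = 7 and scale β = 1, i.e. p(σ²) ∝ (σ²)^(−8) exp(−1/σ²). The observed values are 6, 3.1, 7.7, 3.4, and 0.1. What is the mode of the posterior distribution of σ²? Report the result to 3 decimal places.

Sum of squared deviations about the known mean: SS = (6−3)² + (3.1−3)² + (7.7−3)² + (3.4−3)² + (0.1−3)² = 39.67.
The Normal likelihood contributes (σ²)^(−n/2) exp(−SS/(2σ²)), so the posterior is Inverse-Gamma(α + n/2, β + SS/2) = Inverse-Gamma(9.5, 20.835).
The mode of Inverse-Gamma(a, b) is b/(a+1) = 20.835/10.5 ≈ 1.984.

σ̂²_MAP = 1.984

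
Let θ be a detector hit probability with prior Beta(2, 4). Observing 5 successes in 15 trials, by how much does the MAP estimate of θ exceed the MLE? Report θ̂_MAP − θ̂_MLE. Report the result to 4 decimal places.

Posterior is Beta(7, 14); MAP = (7−1)/(21−2) = 6/19 ≈ 0.31579.
MLE ignores the prior: θ̂_MLE = k/n = 5/15 ≈ 0.33333.
Difference = 6/19 − 5/15 = -1/57 ≈ -0.0175.

MAP − MLE = -0.0175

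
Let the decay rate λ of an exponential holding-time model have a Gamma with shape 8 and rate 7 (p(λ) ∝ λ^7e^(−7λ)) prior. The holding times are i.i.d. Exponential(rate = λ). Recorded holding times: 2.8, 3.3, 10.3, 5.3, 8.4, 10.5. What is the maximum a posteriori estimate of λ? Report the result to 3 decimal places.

λ̂_MAP = 0.273

The Exponential(rate=λ) likelihood is ∝ λ^n e^(−λΣtᵢ). Here n = 6 and Σtᵢ = 2.8 + 3.3 + 10.3 + 5.3 + 8.4 + 10.5 = 40.6.
Posterior ∝ λ^7e^(−7λ) · λ^6e^(−40.6λ) = λ^13e^(−47.6λ), i.e. Gamma(14, 47.6).
Mode = (a−1)/b = 13/47.6 ≈ 0.273.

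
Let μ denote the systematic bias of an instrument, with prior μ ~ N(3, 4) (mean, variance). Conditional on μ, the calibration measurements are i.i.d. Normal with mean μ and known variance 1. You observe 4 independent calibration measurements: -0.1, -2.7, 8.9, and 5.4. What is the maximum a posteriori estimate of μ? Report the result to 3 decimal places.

μ̂_MAP = 2.882

n = 4; x̄ = ((-0.1) + (-2.7) + 8.9 + 5.4)/4 = 11.5/4 = 2.875.
For a Normal prior and Normal likelihood with known variance, the posterior is Normal; its mode equals its mean, the precision-weighted average.
Prior precision 1/σ₀² = 1/4 = 0.25; data precision n/σ² = 4/1 = 4.
μ̂ = (0.25·3 + 4·2.875) / (0.25 + 4) = 12.25/4.25 = 49/17 ≈ 2.882.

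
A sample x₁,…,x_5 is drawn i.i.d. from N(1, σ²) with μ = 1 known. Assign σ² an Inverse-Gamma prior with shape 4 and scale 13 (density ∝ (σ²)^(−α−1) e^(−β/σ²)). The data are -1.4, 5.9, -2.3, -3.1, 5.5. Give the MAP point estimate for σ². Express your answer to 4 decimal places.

σ̂²_MAP = 6.9147

Sum of squared deviations about the known mean: SS = (-1.4−1)² + (5.9−1)² + (-2.3−1)² + (-3.1−1)² + (5.5−1)² = 77.72.
The Normal likelihood contributes (σ²)^(−n/2) exp(−SS/(2σ²)), so the posterior is Inverse-Gamma(α + n/2, β + SS/2) = Inverse-Gamma(6.5, 51.86).
The mode of Inverse-Gamma(a, b) is b/(a+1) = 51.86/7.5 ≈ 6.9147.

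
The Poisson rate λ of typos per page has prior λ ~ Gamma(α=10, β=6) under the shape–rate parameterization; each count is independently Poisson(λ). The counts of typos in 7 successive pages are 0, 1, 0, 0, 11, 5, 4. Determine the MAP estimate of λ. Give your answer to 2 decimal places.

λ̂_MAP = 2.31

Σxᵢ = 0+1+0+0+11+5+4 = 21, with n = 7.
Posterior ∝ λ^9e^(−6λ) · λ^21e^(−7λ) = λ^30e^(−13λ), i.e. Gamma(shape=31, rate=13).
The mode of a Gamma(a, b) with a ≥ 1 (shape–rate) is (a−1)/b = 30/13 ≈ 2.31.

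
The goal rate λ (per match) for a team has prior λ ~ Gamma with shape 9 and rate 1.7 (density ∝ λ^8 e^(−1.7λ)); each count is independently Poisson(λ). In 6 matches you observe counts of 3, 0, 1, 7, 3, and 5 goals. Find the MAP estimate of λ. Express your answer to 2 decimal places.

Σxᵢ = 3+0+1+7+3+5 = 19, with n = 6.
Posterior ∝ λ^8e^(−1.7λ) · λ^19e^(−6λ) = λ^27e^(−7.7λ), i.e. Gamma(shape=28, rate=7.7).
The mode of a Gamma(a, b) with a ≥ 1 (shape–rate) is (a−1)/b = 27/7.7 ≈ 3.51.

λ̂_MAP = 3.51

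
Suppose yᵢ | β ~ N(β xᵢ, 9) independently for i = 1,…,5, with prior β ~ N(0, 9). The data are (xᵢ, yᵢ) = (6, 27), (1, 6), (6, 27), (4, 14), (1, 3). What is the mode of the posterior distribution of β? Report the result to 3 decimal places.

β̂_MAP = 4.275

log p(β | y) = −Σ(yᵢ − βxᵢ)²/(2·9) − β²/(2·9) + const.
Setting the derivative to zero: Σxᵢ(yᵢ − βxᵢ)/9 − β/9 = 0, so β = Σxᵢyᵢ / (Σxᵢ² + σ²/τ²).
Σxᵢyᵢ = 6·27 + 1·6 + 6·27 + 4·14 + 1·3 = 389; Σxᵢ² = 90; σ²/τ² = 1.
β̂_MAP = 389 / (90 + 1) = 389/91 ≈ 4.275.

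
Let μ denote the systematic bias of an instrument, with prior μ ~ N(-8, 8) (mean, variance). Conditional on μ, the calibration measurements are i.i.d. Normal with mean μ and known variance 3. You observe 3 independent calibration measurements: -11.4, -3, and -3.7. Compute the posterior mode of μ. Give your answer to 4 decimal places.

n = 3; x̄ = ((-11.4) + (-3) + (-3.7))/3 = -18.1/3 = -181/30 ≈ -6.0333.
For a Normal prior and Normal likelihood with known variance, the posterior is Normal; its mode equals its mean, the precision-weighted average.
Prior precision 1/σ₀² = 1/8 = 0.125; data precision n/σ² = 3/3 = 1.
μ̂ = (0.125·(-8) + 1·(-181/30)) / (0.125 + 1) = (-211/30)/1.125 = -844/135 ≈ -6.2519.

μ̂_MAP = -6.2519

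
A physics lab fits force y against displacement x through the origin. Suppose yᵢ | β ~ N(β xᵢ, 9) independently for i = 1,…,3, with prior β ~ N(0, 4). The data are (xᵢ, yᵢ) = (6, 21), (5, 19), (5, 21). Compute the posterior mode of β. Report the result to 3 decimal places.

log p(β | y) = −Σ(yᵢ − βxᵢ)²/(2·9) − β²/(2·4) + const.
Setting the derivative to zero: Σxᵢ(yᵢ − βxᵢ)/9 − β/4 = 0, so β = Σxᵢyᵢ / (Σxᵢ² + σ²/τ²).
Σxᵢyᵢ = 6·21 + 5·19 + 5·21 = 326; Σxᵢ² = 86; σ²/τ² = 2.25.
β̂_MAP = 326 / (86 + 2.25) = 326/88.25 ≈ 3.694.

β̂_MAP = 3.694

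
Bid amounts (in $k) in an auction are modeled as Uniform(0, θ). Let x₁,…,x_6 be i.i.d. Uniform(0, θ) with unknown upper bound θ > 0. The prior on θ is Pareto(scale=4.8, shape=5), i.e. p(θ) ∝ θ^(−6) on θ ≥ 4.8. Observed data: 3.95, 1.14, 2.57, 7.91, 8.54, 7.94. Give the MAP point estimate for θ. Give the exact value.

θ̂_MAP = 8.54

The Uniform(0, θ) likelihood is θ^(−n) for θ ≥ max(xᵢ), zero otherwise. Here max(xᵢ) = 8.54.
Posterior ∝ θ^(−6) · θ^(−6) = θ^(−12) on θ ≥ max(4.8, 8.54) = 8.54.
This density is strictly decreasing in θ, so the posterior mode lies at the lower boundary of the support.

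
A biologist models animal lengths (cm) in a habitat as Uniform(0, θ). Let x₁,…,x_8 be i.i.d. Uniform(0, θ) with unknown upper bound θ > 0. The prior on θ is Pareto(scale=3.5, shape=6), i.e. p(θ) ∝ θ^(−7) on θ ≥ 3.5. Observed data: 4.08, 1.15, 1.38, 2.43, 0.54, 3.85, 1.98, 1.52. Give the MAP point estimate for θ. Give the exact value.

The Uniform(0, θ) likelihood is θ^(−n) for θ ≥ max(xᵢ), zero otherwise. Here max(xᵢ) = 4.08.
Posterior ∝ θ^(−7) · θ^(−8) = θ^(−15) on θ ≥ max(3.5, 4.08) = 4.08.
This density is strictly decreasing in θ, so the posterior mode lies at the lower boundary of the support.

θ̂_MAP = 4.08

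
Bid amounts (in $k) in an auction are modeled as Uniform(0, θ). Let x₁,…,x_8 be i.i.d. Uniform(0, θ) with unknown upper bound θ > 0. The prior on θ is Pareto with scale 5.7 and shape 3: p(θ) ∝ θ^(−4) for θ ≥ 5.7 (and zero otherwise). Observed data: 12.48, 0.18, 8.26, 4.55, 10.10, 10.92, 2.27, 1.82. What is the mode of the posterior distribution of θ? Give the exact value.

θ̂_MAP = 12.48

The Uniform(0, θ) likelihood is θ^(−n) for θ ≥ max(xᵢ), zero otherwise. Here max(xᵢ) = 12.48.
Posterior ∝ θ^(−4) · θ^(−8) = θ^(−12) on θ ≥ max(5.7, 12.48) = 12.48.
This density is strictly decreasing in θ, so the posterior mode lies at the lower boundary of the support.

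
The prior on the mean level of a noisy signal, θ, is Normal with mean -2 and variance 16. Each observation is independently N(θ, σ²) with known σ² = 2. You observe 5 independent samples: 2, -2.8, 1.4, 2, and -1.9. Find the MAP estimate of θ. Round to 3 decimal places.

n = 5; x̄ = (2 + (-2.8) + 1.4 + 2 + (-1.9))/5 = 0.7/5 = 0.14.
For a Normal prior and Normal likelihood with known variance, the posterior is Normal; its mode equals its mean, the precision-weighted average.
Prior precision 1/σ₀² = 1/16 = 0.0625; data precision n/σ² = 5/2 = 2.5.
θ̂ = (0.0625·(-2) + 2.5·0.14) / (0.0625 + 2.5) = 0.225/2.5625 = 18/205 ≈ 0.088.

θ̂_MAP = 0.088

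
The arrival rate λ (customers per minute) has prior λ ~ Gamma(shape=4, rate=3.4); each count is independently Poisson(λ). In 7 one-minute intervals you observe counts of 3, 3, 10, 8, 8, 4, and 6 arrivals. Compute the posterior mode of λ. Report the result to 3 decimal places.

λ̂_MAP = 4.327

Σxᵢ = 3+3+10+8+8+4+6 = 42, with n = 7.
Posterior ∝ λ^3e^(−3.4λ) · λ^42e^(−7λ) = λ^45e^(−10.4λ), i.e. Gamma(shape=46, rate=10.4).
The mode of a Gamma(a, b) with a ≥ 1 (shape–rate) is (a−1)/b = 45/10.4 ≈ 4.327.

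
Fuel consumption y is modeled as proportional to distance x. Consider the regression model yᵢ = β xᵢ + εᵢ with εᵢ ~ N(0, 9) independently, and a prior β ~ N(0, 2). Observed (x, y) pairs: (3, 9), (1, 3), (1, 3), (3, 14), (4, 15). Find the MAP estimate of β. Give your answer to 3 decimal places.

log p(β | y) = −Σ(yᵢ − βxᵢ)²/(2·9) − β²/(2·2) + const.
Setting the derivative to zero: Σxᵢ(yᵢ − βxᵢ)/9 − β/2 = 0, so β = Σxᵢyᵢ / (Σxᵢ² + σ²/τ²).
Σxᵢyᵢ = 3·9 + 1·3 + 1·3 + 3·14 + 4·15 = 135; Σxᵢ² = 36; σ²/τ² = 4.5.
β̂_MAP = 135 / (36 + 4.5) = 135/40.5 ≈ 3.333.

β̂_MAP = 3.333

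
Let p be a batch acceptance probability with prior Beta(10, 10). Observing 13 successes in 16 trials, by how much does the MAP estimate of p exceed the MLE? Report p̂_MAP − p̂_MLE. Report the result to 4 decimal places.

MAP − MLE = -0.1654

Posterior is Beta(23, 13); MAP = (23−1)/(36−2) = 22/34 ≈ 0.64706.
MLE ignores the prior: p̂_MLE = k/n = 13/16 ≈ 0.81250.
Difference = 22/34 − 13/16 = -45/272 ≈ -0.1654.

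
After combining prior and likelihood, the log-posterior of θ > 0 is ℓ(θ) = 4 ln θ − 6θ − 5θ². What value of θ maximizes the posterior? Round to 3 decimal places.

ℓ'(θ) = 4/θ − 6 − 10θ. Setting this to zero and multiplying by θ: 10θ² + 6θ − 4 = 0.
θ = (−6 + √(6² + 4·10·4)) / (2·10) = (−6 + √196) / 20 = (−6 + 14)/20 = 2/5.
ℓ''(θ) = −4/θ² − 10 < 0, confirming a maximum.

θ̂_MAP = 0.400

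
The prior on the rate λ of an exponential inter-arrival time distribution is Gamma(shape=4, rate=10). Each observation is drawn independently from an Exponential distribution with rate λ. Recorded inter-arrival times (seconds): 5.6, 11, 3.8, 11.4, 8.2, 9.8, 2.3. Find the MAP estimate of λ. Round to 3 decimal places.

λ̂_MAP = 0.161

The Exponential(rate=λ) likelihood is ∝ λ^n e^(−λΣtᵢ). Here n = 7 and Σtᵢ = 5.6 + 11 + 3.8 + 11.4 + 8.2 + 9.8 + 2.3 = 52.1.
Posterior ∝ λ^3e^(−10λ) · λ^7e^(−52.1λ) = λ^10e^(−62.1λ), i.e. Gamma(11, 62.1).
Mode = (a−1)/b = 10/62.1 ≈ 0.161.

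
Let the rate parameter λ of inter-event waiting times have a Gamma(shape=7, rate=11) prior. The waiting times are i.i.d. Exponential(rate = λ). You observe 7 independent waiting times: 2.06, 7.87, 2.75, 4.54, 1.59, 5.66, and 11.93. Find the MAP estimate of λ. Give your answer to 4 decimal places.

λ̂_MAP = 0.2743

The Exponential(rate=λ) likelihood is ∝ λ^n e^(−λΣtᵢ). Here n = 7 and Σtᵢ = 2.06 + 7.87 + 2.75 + 4.54 + 1.59 + 5.66 + 11.93 = 36.40.
Posterior ∝ λ^6e^(−11λ) · λ^7e^(−36.40λ) = λ^13e^(−47.40λ), i.e. Gamma(14, 47.40).
Mode = (a−1)/b = 13/47.40 ≈ 0.2743.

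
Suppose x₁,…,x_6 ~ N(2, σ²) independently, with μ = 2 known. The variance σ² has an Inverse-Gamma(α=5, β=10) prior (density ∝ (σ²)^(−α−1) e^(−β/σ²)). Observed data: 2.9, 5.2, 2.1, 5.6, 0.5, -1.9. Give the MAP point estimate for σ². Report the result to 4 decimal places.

Sum of squared deviations about the known mean: SS = (2.9−2)² + (5.2−2)² + (2.1−2)² + (5.6−2)² + (0.5−2)² + (-1.9−2)² = 41.48.
The Normal likelihood contributes (σ²)^(−n/2) exp(−SS/(2σ²)), so the posterior is Inverse-Gamma(α + n/2, β + SS/2) = Inverse-Gamma(8, 30.74).
The mode of Inverse-Gamma(a, b) is b/(a+1) = 30.74/9 ≈ 3.4156.

σ̂²_MAP = 3.4156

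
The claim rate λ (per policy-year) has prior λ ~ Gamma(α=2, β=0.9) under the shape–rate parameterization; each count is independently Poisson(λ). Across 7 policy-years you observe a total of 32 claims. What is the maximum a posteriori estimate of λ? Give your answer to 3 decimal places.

Σxᵢ = 32, n = 7.
Posterior ∝ λe^(−0.9λ) · λ^32e^(−7λ) = λ^33e^(−7.9λ), i.e. Gamma(shape=34, rate=7.9).
The mode of a Gamma(a, b) with a ≥ 1 (shape–rate) is (a−1)/b = 33/7.9 ≈ 4.177.

λ̂_MAP = 4.177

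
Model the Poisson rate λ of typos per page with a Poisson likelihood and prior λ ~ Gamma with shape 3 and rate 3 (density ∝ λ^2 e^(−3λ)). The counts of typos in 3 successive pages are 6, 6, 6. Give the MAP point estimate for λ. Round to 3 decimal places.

Σxᵢ = 6+6+6 = 18, with n = 3.
Posterior ∝ λ^2e^(−3λ) · λ^18e^(−3λ) = λ^20e^(−6λ), i.e. Gamma(shape=21, rate=6).
The mode of a Gamma(a, b) with a ≥ 1 (shape–rate) is (a−1)/b = 20/6 ≈ 3.333.

λ̂_MAP = 3.333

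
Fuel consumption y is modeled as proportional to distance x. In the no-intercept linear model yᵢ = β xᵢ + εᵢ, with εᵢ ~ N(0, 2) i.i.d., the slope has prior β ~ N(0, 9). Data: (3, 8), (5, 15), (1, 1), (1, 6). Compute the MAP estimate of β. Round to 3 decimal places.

log p(β | y) = −Σ(yᵢ − βxᵢ)²/(2·2) − β²/(2·9) + const.
Setting the derivative to zero: Σxᵢ(yᵢ − βxᵢ)/2 − β/9 = 0, so β = Σxᵢyᵢ / (Σxᵢ² + σ²/τ²).
Σxᵢyᵢ = 3·8 + 5·15 + 1·1 + 1·6 = 106; Σxᵢ² = 36; σ²/τ² = 2/9.
β̂_MAP = 106 / (36 + 2/9) = 106/(326/9) = 477/163 ≈ 2.926.

β̂_MAP = 2.926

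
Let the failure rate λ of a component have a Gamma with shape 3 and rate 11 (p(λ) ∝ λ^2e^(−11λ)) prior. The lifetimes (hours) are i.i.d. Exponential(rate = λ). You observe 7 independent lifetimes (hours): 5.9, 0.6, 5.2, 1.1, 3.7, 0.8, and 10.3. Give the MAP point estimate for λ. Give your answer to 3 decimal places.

The Exponential(rate=λ) likelihood is ∝ λ^n e^(−λΣtᵢ). Here n = 7 and Σtᵢ = 5.9 + 0.6 + 5.2 + 1.1 + 3.7 + 0.8 + 10.3 = 27.6.
Posterior ∝ λ^2e^(−11λ) · λ^7e^(−27.6λ) = λ^9e^(−38.6λ), i.e. Gamma(10, 38.6).
Mode = (a−1)/b = 9/38.6 ≈ 0.233.

λ̂_MAP = 0.233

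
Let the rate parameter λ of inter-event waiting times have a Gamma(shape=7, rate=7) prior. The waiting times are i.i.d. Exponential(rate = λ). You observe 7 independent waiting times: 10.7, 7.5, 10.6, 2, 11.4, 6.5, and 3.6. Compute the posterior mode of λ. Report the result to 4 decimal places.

λ̂_MAP = 0.2192

The Exponential(rate=λ) likelihood is ∝ λ^n e^(−λΣtᵢ). Here n = 7 and Σtᵢ = 10.7 + 7.5 + 10.6 + 2 + 11.4 + 6.5 + 3.6 = 52.3.
Posterior ∝ λ^6e^(−7λ) · λ^7e^(−52.3λ) = λ^13e^(−59.3λ), i.e. Gamma(14, 59.3).
Mode = (a−1)/b = 13/59.3 ≈ 0.2192.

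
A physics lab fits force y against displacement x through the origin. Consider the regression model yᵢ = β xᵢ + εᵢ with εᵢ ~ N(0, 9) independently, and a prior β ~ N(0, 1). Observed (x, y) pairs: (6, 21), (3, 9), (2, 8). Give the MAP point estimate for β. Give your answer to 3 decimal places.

β̂_MAP = 2.914

log p(β | y) = −Σ(yᵢ − βxᵢ)²/(2·9) − β²/(2·1) + const.
Setting the derivative to zero: Σxᵢ(yᵢ − βxᵢ)/9 − β/1 = 0, so β = Σxᵢyᵢ / (Σxᵢ² + σ²/τ²).
Σxᵢyᵢ = 6·21 + 3·9 + 2·8 = 169; Σxᵢ² = 49; σ²/τ² = 9.
β̂_MAP = 169 / (49 + 9) = 169/58 ≈ 2.914.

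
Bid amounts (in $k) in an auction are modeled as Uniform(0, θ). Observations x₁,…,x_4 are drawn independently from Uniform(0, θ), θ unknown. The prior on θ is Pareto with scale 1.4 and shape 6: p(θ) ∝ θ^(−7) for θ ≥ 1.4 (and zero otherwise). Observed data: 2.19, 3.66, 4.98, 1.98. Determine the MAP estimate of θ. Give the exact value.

The Uniform(0, θ) likelihood is θ^(−n) for θ ≥ max(xᵢ), zero otherwise. Here max(xᵢ) = 4.98.
Posterior ∝ θ^(−7) · θ^(−4) = θ^(−11) on θ ≥ max(1.4, 4.98) = 4.98.
This density is strictly decreasing in θ, so the posterior mode lies at the lower boundary of the support.

θ̂_MAP = 4.98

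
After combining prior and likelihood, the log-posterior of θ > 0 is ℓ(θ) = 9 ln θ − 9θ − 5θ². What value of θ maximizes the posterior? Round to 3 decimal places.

ℓ'(θ) = 9/θ − 9 − 10θ. Setting this to zero and multiplying by θ: 10θ² + 9θ − 9 = 0.
θ = (−9 + √(9² + 4·10·9)) / (2·10) = (−9 + √441) / 20 = (−9 + 21)/20 = 3/5.
ℓ''(θ) = −9/θ² − 10 < 0, confirming a maximum.

θ̂_MAP = 0.600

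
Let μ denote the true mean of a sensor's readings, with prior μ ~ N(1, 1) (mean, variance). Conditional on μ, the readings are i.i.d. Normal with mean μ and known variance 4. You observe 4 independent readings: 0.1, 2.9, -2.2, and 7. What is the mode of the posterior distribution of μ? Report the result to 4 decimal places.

μ̂_MAP = 1.4750

n = 4; x̄ = (0.1 + 2.9 + (-2.2) + 7)/4 = 7.8/4 = 1.95.
For a Normal prior and Normal likelihood with known variance, the posterior is Normal; its mode equals its mean, the precision-weighted average.
Prior precision 1/σ₀² = 1/1 = 1; data precision n/σ² = 4/4 = 1.
μ̂ = (1·1 + 1·1.95) / (1 + 1) = 2.95/2 = 1.4750.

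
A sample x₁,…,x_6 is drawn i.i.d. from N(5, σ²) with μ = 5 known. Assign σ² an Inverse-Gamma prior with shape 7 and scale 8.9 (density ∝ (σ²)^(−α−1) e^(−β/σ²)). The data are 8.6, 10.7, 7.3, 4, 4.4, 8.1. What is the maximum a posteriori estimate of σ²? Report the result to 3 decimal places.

σ̂²_MAP = 3.614

Sum of squared deviations about the known mean: SS = (8.6−5)² + (10.7−5)² + (7.3−5)² + (4−5)² + (4.4−5)² + (8.1−5)² = 61.71.
The Normal likelihood contributes (σ²)^(−n/2) exp(−SS/(2σ²)), so the posterior is Inverse-Gamma(α + n/2, β + SS/2) = Inverse-Gamma(10, 39.755).
The mode of Inverse-Gamma(a, b) is b/(a+1) = 39.755/11 ≈ 3.614.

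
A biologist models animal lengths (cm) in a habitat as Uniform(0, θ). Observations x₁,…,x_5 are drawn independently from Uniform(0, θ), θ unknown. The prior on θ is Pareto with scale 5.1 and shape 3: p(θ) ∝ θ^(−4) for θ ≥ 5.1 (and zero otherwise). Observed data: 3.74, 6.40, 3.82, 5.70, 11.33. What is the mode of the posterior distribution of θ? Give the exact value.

The Uniform(0, θ) likelihood is θ^(−n) for θ ≥ max(xᵢ), zero otherwise. Here max(xᵢ) = 11.33.
Posterior ∝ θ^(−4) · θ^(−5) = θ^(−9) on θ ≥ max(5.1, 11.33) = 11.33.
This density is strictly decreasing in θ, so the posterior mode lies at the lower boundary of the support.

θ̂_MAP = 11.33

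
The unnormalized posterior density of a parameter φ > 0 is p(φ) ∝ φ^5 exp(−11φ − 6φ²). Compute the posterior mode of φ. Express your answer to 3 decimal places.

ℓ'(φ) = 5/φ − 11 − 12φ. Setting this to zero and multiplying by φ: 12φ² + 11φ − 5 = 0.
φ = (−11 + √(11² + 4·12·5)) / (2·12) = (−11 + √361) / 24 = (−11 + 19)/24 = 1/3.
ℓ''(φ) = −5/φ² − 12 < 0, confirming a maximum.

φ̂_MAP = 0.333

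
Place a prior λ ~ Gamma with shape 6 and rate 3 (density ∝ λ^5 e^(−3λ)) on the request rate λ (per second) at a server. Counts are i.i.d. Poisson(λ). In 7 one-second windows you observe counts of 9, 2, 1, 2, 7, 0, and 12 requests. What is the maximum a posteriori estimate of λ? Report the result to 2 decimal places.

λ̂_MAP = 3.80

Σxᵢ = 9+2+1+2+7+0+12 = 33, with n = 7.
Posterior ∝ λ^5e^(−3λ) · λ^33e^(−7λ) = λ^38e^(−10λ), i.e. Gamma(shape=39, rate=10).
The mode of a Gamma(a, b) with a ≥ 1 (shape–rate) is (a−1)/b = 38/10 ≈ 3.80.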